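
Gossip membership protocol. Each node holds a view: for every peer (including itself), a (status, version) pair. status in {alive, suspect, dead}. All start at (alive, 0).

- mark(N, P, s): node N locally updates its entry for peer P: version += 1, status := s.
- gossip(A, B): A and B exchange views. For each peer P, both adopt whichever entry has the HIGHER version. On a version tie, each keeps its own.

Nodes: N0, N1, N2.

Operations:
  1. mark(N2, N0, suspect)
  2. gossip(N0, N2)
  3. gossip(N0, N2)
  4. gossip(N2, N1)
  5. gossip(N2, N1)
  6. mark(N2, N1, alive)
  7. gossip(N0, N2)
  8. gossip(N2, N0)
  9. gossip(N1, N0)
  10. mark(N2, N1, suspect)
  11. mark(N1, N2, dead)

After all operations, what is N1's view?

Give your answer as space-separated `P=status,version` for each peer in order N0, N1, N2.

Answer: N0=suspect,1 N1=alive,1 N2=dead,1

Derivation:
Op 1: N2 marks N0=suspect -> (suspect,v1)
Op 2: gossip N0<->N2 -> N0.N0=(suspect,v1) N0.N1=(alive,v0) N0.N2=(alive,v0) | N2.N0=(suspect,v1) N2.N1=(alive,v0) N2.N2=(alive,v0)
Op 3: gossip N0<->N2 -> N0.N0=(suspect,v1) N0.N1=(alive,v0) N0.N2=(alive,v0) | N2.N0=(suspect,v1) N2.N1=(alive,v0) N2.N2=(alive,v0)
Op 4: gossip N2<->N1 -> N2.N0=(suspect,v1) N2.N1=(alive,v0) N2.N2=(alive,v0) | N1.N0=(suspect,v1) N1.N1=(alive,v0) N1.N2=(alive,v0)
Op 5: gossip N2<->N1 -> N2.N0=(suspect,v1) N2.N1=(alive,v0) N2.N2=(alive,v0) | N1.N0=(suspect,v1) N1.N1=(alive,v0) N1.N2=(alive,v0)
Op 6: N2 marks N1=alive -> (alive,v1)
Op 7: gossip N0<->N2 -> N0.N0=(suspect,v1) N0.N1=(alive,v1) N0.N2=(alive,v0) | N2.N0=(suspect,v1) N2.N1=(alive,v1) N2.N2=(alive,v0)
Op 8: gossip N2<->N0 -> N2.N0=(suspect,v1) N2.N1=(alive,v1) N2.N2=(alive,v0) | N0.N0=(suspect,v1) N0.N1=(alive,v1) N0.N2=(alive,v0)
Op 9: gossip N1<->N0 -> N1.N0=(suspect,v1) N1.N1=(alive,v1) N1.N2=(alive,v0) | N0.N0=(suspect,v1) N0.N1=(alive,v1) N0.N2=(alive,v0)
Op 10: N2 marks N1=suspect -> (suspect,v2)
Op 11: N1 marks N2=dead -> (dead,v1)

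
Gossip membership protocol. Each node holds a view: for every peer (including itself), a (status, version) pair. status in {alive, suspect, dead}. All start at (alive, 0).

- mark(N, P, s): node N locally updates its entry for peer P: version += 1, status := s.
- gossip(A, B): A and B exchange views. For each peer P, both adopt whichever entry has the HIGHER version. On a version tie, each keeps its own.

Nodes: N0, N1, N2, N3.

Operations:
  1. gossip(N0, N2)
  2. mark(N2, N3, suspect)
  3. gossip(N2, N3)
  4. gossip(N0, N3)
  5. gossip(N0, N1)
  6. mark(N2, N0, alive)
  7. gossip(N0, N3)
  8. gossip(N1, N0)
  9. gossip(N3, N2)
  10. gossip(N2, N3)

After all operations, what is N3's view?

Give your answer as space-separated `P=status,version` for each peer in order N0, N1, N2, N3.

Op 1: gossip N0<->N2 -> N0.N0=(alive,v0) N0.N1=(alive,v0) N0.N2=(alive,v0) N0.N3=(alive,v0) | N2.N0=(alive,v0) N2.N1=(alive,v0) N2.N2=(alive,v0) N2.N3=(alive,v0)
Op 2: N2 marks N3=suspect -> (suspect,v1)
Op 3: gossip N2<->N3 -> N2.N0=(alive,v0) N2.N1=(alive,v0) N2.N2=(alive,v0) N2.N3=(suspect,v1) | N3.N0=(alive,v0) N3.N1=(alive,v0) N3.N2=(alive,v0) N3.N3=(suspect,v1)
Op 4: gossip N0<->N3 -> N0.N0=(alive,v0) N0.N1=(alive,v0) N0.N2=(alive,v0) N0.N3=(suspect,v1) | N3.N0=(alive,v0) N3.N1=(alive,v0) N3.N2=(alive,v0) N3.N3=(suspect,v1)
Op 5: gossip N0<->N1 -> N0.N0=(alive,v0) N0.N1=(alive,v0) N0.N2=(alive,v0) N0.N3=(suspect,v1) | N1.N0=(alive,v0) N1.N1=(alive,v0) N1.N2=(alive,v0) N1.N3=(suspect,v1)
Op 6: N2 marks N0=alive -> (alive,v1)
Op 7: gossip N0<->N3 -> N0.N0=(alive,v0) N0.N1=(alive,v0) N0.N2=(alive,v0) N0.N3=(suspect,v1) | N3.N0=(alive,v0) N3.N1=(alive,v0) N3.N2=(alive,v0) N3.N3=(suspect,v1)
Op 8: gossip N1<->N0 -> N1.N0=(alive,v0) N1.N1=(alive,v0) N1.N2=(alive,v0) N1.N3=(suspect,v1) | N0.N0=(alive,v0) N0.N1=(alive,v0) N0.N2=(alive,v0) N0.N3=(suspect,v1)
Op 9: gossip N3<->N2 -> N3.N0=(alive,v1) N3.N1=(alive,v0) N3.N2=(alive,v0) N3.N3=(suspect,v1) | N2.N0=(alive,v1) N2.N1=(alive,v0) N2.N2=(alive,v0) N2.N3=(suspect,v1)
Op 10: gossip N2<->N3 -> N2.N0=(alive,v1) N2.N1=(alive,v0) N2.N2=(alive,v0) N2.N3=(suspect,v1) | N3.N0=(alive,v1) N3.N1=(alive,v0) N3.N2=(alive,v0) N3.N3=(suspect,v1)

Answer: N0=alive,1 N1=alive,0 N2=alive,0 N3=suspect,1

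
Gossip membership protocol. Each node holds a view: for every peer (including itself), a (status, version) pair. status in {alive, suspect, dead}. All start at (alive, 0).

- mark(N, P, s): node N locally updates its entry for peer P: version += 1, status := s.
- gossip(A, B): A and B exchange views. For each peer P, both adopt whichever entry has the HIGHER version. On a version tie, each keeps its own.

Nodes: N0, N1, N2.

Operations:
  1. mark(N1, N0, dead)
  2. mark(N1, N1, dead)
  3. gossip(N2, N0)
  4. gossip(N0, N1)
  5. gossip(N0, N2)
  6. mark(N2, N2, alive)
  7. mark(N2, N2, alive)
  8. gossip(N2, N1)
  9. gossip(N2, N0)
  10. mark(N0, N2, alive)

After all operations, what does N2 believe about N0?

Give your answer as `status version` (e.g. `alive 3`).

Answer: dead 1

Derivation:
Op 1: N1 marks N0=dead -> (dead,v1)
Op 2: N1 marks N1=dead -> (dead,v1)
Op 3: gossip N2<->N0 -> N2.N0=(alive,v0) N2.N1=(alive,v0) N2.N2=(alive,v0) | N0.N0=(alive,v0) N0.N1=(alive,v0) N0.N2=(alive,v0)
Op 4: gossip N0<->N1 -> N0.N0=(dead,v1) N0.N1=(dead,v1) N0.N2=(alive,v0) | N1.N0=(dead,v1) N1.N1=(dead,v1) N1.N2=(alive,v0)
Op 5: gossip N0<->N2 -> N0.N0=(dead,v1) N0.N1=(dead,v1) N0.N2=(alive,v0) | N2.N0=(dead,v1) N2.N1=(dead,v1) N2.N2=(alive,v0)
Op 6: N2 marks N2=alive -> (alive,v1)
Op 7: N2 marks N2=alive -> (alive,v2)
Op 8: gossip N2<->N1 -> N2.N0=(dead,v1) N2.N1=(dead,v1) N2.N2=(alive,v2) | N1.N0=(dead,v1) N1.N1=(dead,v1) N1.N2=(alive,v2)
Op 9: gossip N2<->N0 -> N2.N0=(dead,v1) N2.N1=(dead,v1) N2.N2=(alive,v2) | N0.N0=(dead,v1) N0.N1=(dead,v1) N0.N2=(alive,v2)
Op 10: N0 marks N2=alive -> (alive,v3)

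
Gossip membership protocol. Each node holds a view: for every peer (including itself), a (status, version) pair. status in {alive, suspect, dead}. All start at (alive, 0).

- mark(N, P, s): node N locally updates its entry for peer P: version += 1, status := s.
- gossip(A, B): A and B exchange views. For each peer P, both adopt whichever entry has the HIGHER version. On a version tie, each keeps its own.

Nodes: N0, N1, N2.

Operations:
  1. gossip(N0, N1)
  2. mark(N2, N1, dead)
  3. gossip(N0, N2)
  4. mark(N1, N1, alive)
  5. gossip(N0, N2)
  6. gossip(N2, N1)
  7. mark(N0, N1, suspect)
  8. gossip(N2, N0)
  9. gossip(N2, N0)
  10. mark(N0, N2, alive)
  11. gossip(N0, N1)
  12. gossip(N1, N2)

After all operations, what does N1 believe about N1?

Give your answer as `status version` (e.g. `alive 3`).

Answer: suspect 2

Derivation:
Op 1: gossip N0<->N1 -> N0.N0=(alive,v0) N0.N1=(alive,v0) N0.N2=(alive,v0) | N1.N0=(alive,v0) N1.N1=(alive,v0) N1.N2=(alive,v0)
Op 2: N2 marks N1=dead -> (dead,v1)
Op 3: gossip N0<->N2 -> N0.N0=(alive,v0) N0.N1=(dead,v1) N0.N2=(alive,v0) | N2.N0=(alive,v0) N2.N1=(dead,v1) N2.N2=(alive,v0)
Op 4: N1 marks N1=alive -> (alive,v1)
Op 5: gossip N0<->N2 -> N0.N0=(alive,v0) N0.N1=(dead,v1) N0.N2=(alive,v0) | N2.N0=(alive,v0) N2.N1=(dead,v1) N2.N2=(alive,v0)
Op 6: gossip N2<->N1 -> N2.N0=(alive,v0) N2.N1=(dead,v1) N2.N2=(alive,v0) | N1.N0=(alive,v0) N1.N1=(alive,v1) N1.N2=(alive,v0)
Op 7: N0 marks N1=suspect -> (suspect,v2)
Op 8: gossip N2<->N0 -> N2.N0=(alive,v0) N2.N1=(suspect,v2) N2.N2=(alive,v0) | N0.N0=(alive,v0) N0.N1=(suspect,v2) N0.N2=(alive,v0)
Op 9: gossip N2<->N0 -> N2.N0=(alive,v0) N2.N1=(suspect,v2) N2.N2=(alive,v0) | N0.N0=(alive,v0) N0.N1=(suspect,v2) N0.N2=(alive,v0)
Op 10: N0 marks N2=alive -> (alive,v1)
Op 11: gossip N0<->N1 -> N0.N0=(alive,v0) N0.N1=(suspect,v2) N0.N2=(alive,v1) | N1.N0=(alive,v0) N1.N1=(suspect,v2) N1.N2=(alive,v1)
Op 12: gossip N1<->N2 -> N1.N0=(alive,v0) N1.N1=(suspect,v2) N1.N2=(alive,v1) | N2.N0=(alive,v0) N2.N1=(suspect,v2) N2.N2=(alive,v1)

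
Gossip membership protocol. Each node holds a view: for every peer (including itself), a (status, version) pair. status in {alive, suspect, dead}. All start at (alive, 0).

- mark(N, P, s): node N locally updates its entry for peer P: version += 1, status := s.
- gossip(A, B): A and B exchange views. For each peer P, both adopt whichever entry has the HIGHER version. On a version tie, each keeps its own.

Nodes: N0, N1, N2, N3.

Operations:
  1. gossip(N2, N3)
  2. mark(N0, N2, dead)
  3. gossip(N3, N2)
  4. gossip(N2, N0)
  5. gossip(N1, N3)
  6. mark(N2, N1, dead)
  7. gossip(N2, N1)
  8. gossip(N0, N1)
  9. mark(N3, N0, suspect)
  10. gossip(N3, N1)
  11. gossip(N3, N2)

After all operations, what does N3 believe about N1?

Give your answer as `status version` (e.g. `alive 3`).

Op 1: gossip N2<->N3 -> N2.N0=(alive,v0) N2.N1=(alive,v0) N2.N2=(alive,v0) N2.N3=(alive,v0) | N3.N0=(alive,v0) N3.N1=(alive,v0) N3.N2=(alive,v0) N3.N3=(alive,v0)
Op 2: N0 marks N2=dead -> (dead,v1)
Op 3: gossip N3<->N2 -> N3.N0=(alive,v0) N3.N1=(alive,v0) N3.N2=(alive,v0) N3.N3=(alive,v0) | N2.N0=(alive,v0) N2.N1=(alive,v0) N2.N2=(alive,v0) N2.N3=(alive,v0)
Op 4: gossip N2<->N0 -> N2.N0=(alive,v0) N2.N1=(alive,v0) N2.N2=(dead,v1) N2.N3=(alive,v0) | N0.N0=(alive,v0) N0.N1=(alive,v0) N0.N2=(dead,v1) N0.N3=(alive,v0)
Op 5: gossip N1<->N3 -> N1.N0=(alive,v0) N1.N1=(alive,v0) N1.N2=(alive,v0) N1.N3=(alive,v0) | N3.N0=(alive,v0) N3.N1=(alive,v0) N3.N2=(alive,v0) N3.N3=(alive,v0)
Op 6: N2 marks N1=dead -> (dead,v1)
Op 7: gossip N2<->N1 -> N2.N0=(alive,v0) N2.N1=(dead,v1) N2.N2=(dead,v1) N2.N3=(alive,v0) | N1.N0=(alive,v0) N1.N1=(dead,v1) N1.N2=(dead,v1) N1.N3=(alive,v0)
Op 8: gossip N0<->N1 -> N0.N0=(alive,v0) N0.N1=(dead,v1) N0.N2=(dead,v1) N0.N3=(alive,v0) | N1.N0=(alive,v0) N1.N1=(dead,v1) N1.N2=(dead,v1) N1.N3=(alive,v0)
Op 9: N3 marks N0=suspect -> (suspect,v1)
Op 10: gossip N3<->N1 -> N3.N0=(suspect,v1) N3.N1=(dead,v1) N3.N2=(dead,v1) N3.N3=(alive,v0) | N1.N0=(suspect,v1) N1.N1=(dead,v1) N1.N2=(dead,v1) N1.N3=(alive,v0)
Op 11: gossip N3<->N2 -> N3.N0=(suspect,v1) N3.N1=(dead,v1) N3.N2=(dead,v1) N3.N3=(alive,v0) | N2.N0=(suspect,v1) N2.N1=(dead,v1) N2.N2=(dead,v1) N2.N3=(alive,v0)

Answer: dead 1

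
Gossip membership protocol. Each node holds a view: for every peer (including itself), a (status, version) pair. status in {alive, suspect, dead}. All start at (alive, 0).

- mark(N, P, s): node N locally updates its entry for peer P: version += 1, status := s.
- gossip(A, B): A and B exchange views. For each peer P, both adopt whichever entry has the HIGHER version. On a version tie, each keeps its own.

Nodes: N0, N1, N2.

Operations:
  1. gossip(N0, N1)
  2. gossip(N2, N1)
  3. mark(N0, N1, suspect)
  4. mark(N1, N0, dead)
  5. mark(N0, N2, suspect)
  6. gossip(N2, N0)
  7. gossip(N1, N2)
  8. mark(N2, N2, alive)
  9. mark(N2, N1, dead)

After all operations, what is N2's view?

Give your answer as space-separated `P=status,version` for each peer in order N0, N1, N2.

Answer: N0=dead,1 N1=dead,2 N2=alive,2

Derivation:
Op 1: gossip N0<->N1 -> N0.N0=(alive,v0) N0.N1=(alive,v0) N0.N2=(alive,v0) | N1.N0=(alive,v0) N1.N1=(alive,v0) N1.N2=(alive,v0)
Op 2: gossip N2<->N1 -> N2.N0=(alive,v0) N2.N1=(alive,v0) N2.N2=(alive,v0) | N1.N0=(alive,v0) N1.N1=(alive,v0) N1.N2=(alive,v0)
Op 3: N0 marks N1=suspect -> (suspect,v1)
Op 4: N1 marks N0=dead -> (dead,v1)
Op 5: N0 marks N2=suspect -> (suspect,v1)
Op 6: gossip N2<->N0 -> N2.N0=(alive,v0) N2.N1=(suspect,v1) N2.N2=(suspect,v1) | N0.N0=(alive,v0) N0.N1=(suspect,v1) N0.N2=(suspect,v1)
Op 7: gossip N1<->N2 -> N1.N0=(dead,v1) N1.N1=(suspect,v1) N1.N2=(suspect,v1) | N2.N0=(dead,v1) N2.N1=(suspect,v1) N2.N2=(suspect,v1)
Op 8: N2 marks N2=alive -> (alive,v2)
Op 9: N2 marks N1=dead -> (dead,v2)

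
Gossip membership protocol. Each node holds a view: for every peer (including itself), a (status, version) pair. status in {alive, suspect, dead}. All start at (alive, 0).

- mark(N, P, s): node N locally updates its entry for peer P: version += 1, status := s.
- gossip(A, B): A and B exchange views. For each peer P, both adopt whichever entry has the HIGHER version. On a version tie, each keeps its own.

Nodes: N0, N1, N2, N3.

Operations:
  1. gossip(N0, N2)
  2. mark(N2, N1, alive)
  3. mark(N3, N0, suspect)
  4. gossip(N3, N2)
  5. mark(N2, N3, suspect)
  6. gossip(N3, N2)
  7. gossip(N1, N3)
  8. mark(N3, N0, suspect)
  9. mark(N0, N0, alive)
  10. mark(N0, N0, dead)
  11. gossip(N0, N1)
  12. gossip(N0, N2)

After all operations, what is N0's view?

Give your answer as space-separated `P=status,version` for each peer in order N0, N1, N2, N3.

Answer: N0=dead,2 N1=alive,1 N2=alive,0 N3=suspect,1

Derivation:
Op 1: gossip N0<->N2 -> N0.N0=(alive,v0) N0.N1=(alive,v0) N0.N2=(alive,v0) N0.N3=(alive,v0) | N2.N0=(alive,v0) N2.N1=(alive,v0) N2.N2=(alive,v0) N2.N3=(alive,v0)
Op 2: N2 marks N1=alive -> (alive,v1)
Op 3: N3 marks N0=suspect -> (suspect,v1)
Op 4: gossip N3<->N2 -> N3.N0=(suspect,v1) N3.N1=(alive,v1) N3.N2=(alive,v0) N3.N3=(alive,v0) | N2.N0=(suspect,v1) N2.N1=(alive,v1) N2.N2=(alive,v0) N2.N3=(alive,v0)
Op 5: N2 marks N3=suspect -> (suspect,v1)
Op 6: gossip N3<->N2 -> N3.N0=(suspect,v1) N3.N1=(alive,v1) N3.N2=(alive,v0) N3.N3=(suspect,v1) | N2.N0=(suspect,v1) N2.N1=(alive,v1) N2.N2=(alive,v0) N2.N3=(suspect,v1)
Op 7: gossip N1<->N3 -> N1.N0=(suspect,v1) N1.N1=(alive,v1) N1.N2=(alive,v0) N1.N3=(suspect,v1) | N3.N0=(suspect,v1) N3.N1=(alive,v1) N3.N2=(alive,v0) N3.N3=(suspect,v1)
Op 8: N3 marks N0=suspect -> (suspect,v2)
Op 9: N0 marks N0=alive -> (alive,v1)
Op 10: N0 marks N0=dead -> (dead,v2)
Op 11: gossip N0<->N1 -> N0.N0=(dead,v2) N0.N1=(alive,v1) N0.N2=(alive,v0) N0.N3=(suspect,v1) | N1.N0=(dead,v2) N1.N1=(alive,v1) N1.N2=(alive,v0) N1.N3=(suspect,v1)
Op 12: gossip N0<->N2 -> N0.N0=(dead,v2) N0.N1=(alive,v1) N0.N2=(alive,v0) N0.N3=(suspect,v1) | N2.N0=(dead,v2) N2.N1=(alive,v1) N2.N2=(alive,v0) N2.N3=(suspect,v1)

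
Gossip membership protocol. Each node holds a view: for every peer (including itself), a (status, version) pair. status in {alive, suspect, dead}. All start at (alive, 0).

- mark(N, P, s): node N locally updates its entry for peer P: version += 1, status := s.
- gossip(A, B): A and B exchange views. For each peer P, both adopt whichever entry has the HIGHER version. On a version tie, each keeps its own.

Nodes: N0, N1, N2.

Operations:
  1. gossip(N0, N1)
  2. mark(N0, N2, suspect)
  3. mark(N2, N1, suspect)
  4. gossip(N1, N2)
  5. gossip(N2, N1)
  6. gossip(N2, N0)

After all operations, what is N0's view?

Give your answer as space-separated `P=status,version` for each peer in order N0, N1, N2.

Op 1: gossip N0<->N1 -> N0.N0=(alive,v0) N0.N1=(alive,v0) N0.N2=(alive,v0) | N1.N0=(alive,v0) N1.N1=(alive,v0) N1.N2=(alive,v0)
Op 2: N0 marks N2=suspect -> (suspect,v1)
Op 3: N2 marks N1=suspect -> (suspect,v1)
Op 4: gossip N1<->N2 -> N1.N0=(alive,v0) N1.N1=(suspect,v1) N1.N2=(alive,v0) | N2.N0=(alive,v0) N2.N1=(suspect,v1) N2.N2=(alive,v0)
Op 5: gossip N2<->N1 -> N2.N0=(alive,v0) N2.N1=(suspect,v1) N2.N2=(alive,v0) | N1.N0=(alive,v0) N1.N1=(suspect,v1) N1.N2=(alive,v0)
Op 6: gossip N2<->N0 -> N2.N0=(alive,v0) N2.N1=(suspect,v1) N2.N2=(suspect,v1) | N0.N0=(alive,v0) N0.N1=(suspect,v1) N0.N2=(suspect,v1)

Answer: N0=alive,0 N1=suspect,1 N2=suspect,1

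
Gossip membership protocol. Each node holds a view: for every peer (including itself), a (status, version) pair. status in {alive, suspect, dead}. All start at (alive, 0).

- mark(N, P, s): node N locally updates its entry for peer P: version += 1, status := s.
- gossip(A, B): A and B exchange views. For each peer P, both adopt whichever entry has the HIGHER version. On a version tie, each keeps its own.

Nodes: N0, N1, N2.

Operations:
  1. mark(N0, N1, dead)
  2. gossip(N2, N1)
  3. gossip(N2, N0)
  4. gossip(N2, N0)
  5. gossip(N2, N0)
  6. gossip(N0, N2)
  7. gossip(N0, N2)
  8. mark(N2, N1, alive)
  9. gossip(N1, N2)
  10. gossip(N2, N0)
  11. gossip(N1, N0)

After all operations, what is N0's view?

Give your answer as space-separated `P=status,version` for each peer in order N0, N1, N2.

Answer: N0=alive,0 N1=alive,2 N2=alive,0

Derivation:
Op 1: N0 marks N1=dead -> (dead,v1)
Op 2: gossip N2<->N1 -> N2.N0=(alive,v0) N2.N1=(alive,v0) N2.N2=(alive,v0) | N1.N0=(alive,v0) N1.N1=(alive,v0) N1.N2=(alive,v0)
Op 3: gossip N2<->N0 -> N2.N0=(alive,v0) N2.N1=(dead,v1) N2.N2=(alive,v0) | N0.N0=(alive,v0) N0.N1=(dead,v1) N0.N2=(alive,v0)
Op 4: gossip N2<->N0 -> N2.N0=(alive,v0) N2.N1=(dead,v1) N2.N2=(alive,v0) | N0.N0=(alive,v0) N0.N1=(dead,v1) N0.N2=(alive,v0)
Op 5: gossip N2<->N0 -> N2.N0=(alive,v0) N2.N1=(dead,v1) N2.N2=(alive,v0) | N0.N0=(alive,v0) N0.N1=(dead,v1) N0.N2=(alive,v0)
Op 6: gossip N0<->N2 -> N0.N0=(alive,v0) N0.N1=(dead,v1) N0.N2=(alive,v0) | N2.N0=(alive,v0) N2.N1=(dead,v1) N2.N2=(alive,v0)
Op 7: gossip N0<->N2 -> N0.N0=(alive,v0) N0.N1=(dead,v1) N0.N2=(alive,v0) | N2.N0=(alive,v0) N2.N1=(dead,v1) N2.N2=(alive,v0)
Op 8: N2 marks N1=alive -> (alive,v2)
Op 9: gossip N1<->N2 -> N1.N0=(alive,v0) N1.N1=(alive,v2) N1.N2=(alive,v0) | N2.N0=(alive,v0) N2.N1=(alive,v2) N2.N2=(alive,v0)
Op 10: gossip N2<->N0 -> N2.N0=(alive,v0) N2.N1=(alive,v2) N2.N2=(alive,v0) | N0.N0=(alive,v0) N0.N1=(alive,v2) N0.N2=(alive,v0)
Op 11: gossip N1<->N0 -> N1.N0=(alive,v0) N1.N1=(alive,v2) N1.N2=(alive,v0) | N0.N0=(alive,v0) N0.N1=(alive,v2) N0.N2=(alive,v0)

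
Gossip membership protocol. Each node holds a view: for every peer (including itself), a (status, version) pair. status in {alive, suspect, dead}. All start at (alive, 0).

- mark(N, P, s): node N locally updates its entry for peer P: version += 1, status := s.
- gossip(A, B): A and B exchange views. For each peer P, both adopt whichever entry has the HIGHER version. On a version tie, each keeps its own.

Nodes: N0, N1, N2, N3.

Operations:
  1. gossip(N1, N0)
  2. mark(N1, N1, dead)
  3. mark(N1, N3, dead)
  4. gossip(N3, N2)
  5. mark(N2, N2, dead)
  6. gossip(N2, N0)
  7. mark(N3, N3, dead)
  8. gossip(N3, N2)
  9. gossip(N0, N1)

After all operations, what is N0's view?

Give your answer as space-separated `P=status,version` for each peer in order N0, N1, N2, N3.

Answer: N0=alive,0 N1=dead,1 N2=dead,1 N3=dead,1

Derivation:
Op 1: gossip N1<->N0 -> N1.N0=(alive,v0) N1.N1=(alive,v0) N1.N2=(alive,v0) N1.N3=(alive,v0) | N0.N0=(alive,v0) N0.N1=(alive,v0) N0.N2=(alive,v0) N0.N3=(alive,v0)
Op 2: N1 marks N1=dead -> (dead,v1)
Op 3: N1 marks N3=dead -> (dead,v1)
Op 4: gossip N3<->N2 -> N3.N0=(alive,v0) N3.N1=(alive,v0) N3.N2=(alive,v0) N3.N3=(alive,v0) | N2.N0=(alive,v0) N2.N1=(alive,v0) N2.N2=(alive,v0) N2.N3=(alive,v0)
Op 5: N2 marks N2=dead -> (dead,v1)
Op 6: gossip N2<->N0 -> N2.N0=(alive,v0) N2.N1=(alive,v0) N2.N2=(dead,v1) N2.N3=(alive,v0) | N0.N0=(alive,v0) N0.N1=(alive,v0) N0.N2=(dead,v1) N0.N3=(alive,v0)
Op 7: N3 marks N3=dead -> (dead,v1)
Op 8: gossip N3<->N2 -> N3.N0=(alive,v0) N3.N1=(alive,v0) N3.N2=(dead,v1) N3.N3=(dead,v1) | N2.N0=(alive,v0) N2.N1=(alive,v0) N2.N2=(dead,v1) N2.N3=(dead,v1)
Op 9: gossip N0<->N1 -> N0.N0=(alive,v0) N0.N1=(dead,v1) N0.N2=(dead,v1) N0.N3=(dead,v1) | N1.N0=(alive,v0) N1.N1=(dead,v1) N1.N2=(dead,v1) N1.N3=(dead,v1)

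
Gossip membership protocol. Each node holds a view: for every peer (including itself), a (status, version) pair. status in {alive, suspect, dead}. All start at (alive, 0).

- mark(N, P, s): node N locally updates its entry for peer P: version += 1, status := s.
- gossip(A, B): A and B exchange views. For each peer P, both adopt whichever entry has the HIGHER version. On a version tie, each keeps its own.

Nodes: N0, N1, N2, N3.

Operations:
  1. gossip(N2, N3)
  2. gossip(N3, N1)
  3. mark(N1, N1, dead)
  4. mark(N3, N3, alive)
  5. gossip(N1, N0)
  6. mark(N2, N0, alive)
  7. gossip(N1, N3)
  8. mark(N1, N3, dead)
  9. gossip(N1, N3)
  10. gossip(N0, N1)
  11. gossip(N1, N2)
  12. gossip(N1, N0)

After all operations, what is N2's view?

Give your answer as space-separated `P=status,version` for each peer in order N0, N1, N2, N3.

Op 1: gossip N2<->N3 -> N2.N0=(alive,v0) N2.N1=(alive,v0) N2.N2=(alive,v0) N2.N3=(alive,v0) | N3.N0=(alive,v0) N3.N1=(alive,v0) N3.N2=(alive,v0) N3.N3=(alive,v0)
Op 2: gossip N3<->N1 -> N3.N0=(alive,v0) N3.N1=(alive,v0) N3.N2=(alive,v0) N3.N3=(alive,v0) | N1.N0=(alive,v0) N1.N1=(alive,v0) N1.N2=(alive,v0) N1.N3=(alive,v0)
Op 3: N1 marks N1=dead -> (dead,v1)
Op 4: N3 marks N3=alive -> (alive,v1)
Op 5: gossip N1<->N0 -> N1.N0=(alive,v0) N1.N1=(dead,v1) N1.N2=(alive,v0) N1.N3=(alive,v0) | N0.N0=(alive,v0) N0.N1=(dead,v1) N0.N2=(alive,v0) N0.N3=(alive,v0)
Op 6: N2 marks N0=alive -> (alive,v1)
Op 7: gossip N1<->N3 -> N1.N0=(alive,v0) N1.N1=(dead,v1) N1.N2=(alive,v0) N1.N3=(alive,v1) | N3.N0=(alive,v0) N3.N1=(dead,v1) N3.N2=(alive,v0) N3.N3=(alive,v1)
Op 8: N1 marks N3=dead -> (dead,v2)
Op 9: gossip N1<->N3 -> N1.N0=(alive,v0) N1.N1=(dead,v1) N1.N2=(alive,v0) N1.N3=(dead,v2) | N3.N0=(alive,v0) N3.N1=(dead,v1) N3.N2=(alive,v0) N3.N3=(dead,v2)
Op 10: gossip N0<->N1 -> N0.N0=(alive,v0) N0.N1=(dead,v1) N0.N2=(alive,v0) N0.N3=(dead,v2) | N1.N0=(alive,v0) N1.N1=(dead,v1) N1.N2=(alive,v0) N1.N3=(dead,v2)
Op 11: gossip N1<->N2 -> N1.N0=(alive,v1) N1.N1=(dead,v1) N1.N2=(alive,v0) N1.N3=(dead,v2) | N2.N0=(alive,v1) N2.N1=(dead,v1) N2.N2=(alive,v0) N2.N3=(dead,v2)
Op 12: gossip N1<->N0 -> N1.N0=(alive,v1) N1.N1=(dead,v1) N1.N2=(alive,v0) N1.N3=(dead,v2) | N0.N0=(alive,v1) N0.N1=(dead,v1) N0.N2=(alive,v0) N0.N3=(dead,v2)

Answer: N0=alive,1 N1=dead,1 N2=alive,0 N3=dead,2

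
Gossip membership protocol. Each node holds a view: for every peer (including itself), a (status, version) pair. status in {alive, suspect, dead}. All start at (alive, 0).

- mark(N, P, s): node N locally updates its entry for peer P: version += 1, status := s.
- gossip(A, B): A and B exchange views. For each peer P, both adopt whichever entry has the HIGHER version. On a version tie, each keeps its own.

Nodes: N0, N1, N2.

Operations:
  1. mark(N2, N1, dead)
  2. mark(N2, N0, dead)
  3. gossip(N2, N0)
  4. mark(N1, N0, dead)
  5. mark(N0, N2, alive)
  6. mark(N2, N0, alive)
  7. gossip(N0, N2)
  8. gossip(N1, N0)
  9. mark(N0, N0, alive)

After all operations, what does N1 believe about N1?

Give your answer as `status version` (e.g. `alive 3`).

Answer: dead 1

Derivation:
Op 1: N2 marks N1=dead -> (dead,v1)
Op 2: N2 marks N0=dead -> (dead,v1)
Op 3: gossip N2<->N0 -> N2.N0=(dead,v1) N2.N1=(dead,v1) N2.N2=(alive,v0) | N0.N0=(dead,v1) N0.N1=(dead,v1) N0.N2=(alive,v0)
Op 4: N1 marks N0=dead -> (dead,v1)
Op 5: N0 marks N2=alive -> (alive,v1)
Op 6: N2 marks N0=alive -> (alive,v2)
Op 7: gossip N0<->N2 -> N0.N0=(alive,v2) N0.N1=(dead,v1) N0.N2=(alive,v1) | N2.N0=(alive,v2) N2.N1=(dead,v1) N2.N2=(alive,v1)
Op 8: gossip N1<->N0 -> N1.N0=(alive,v2) N1.N1=(dead,v1) N1.N2=(alive,v1) | N0.N0=(alive,v2) N0.N1=(dead,v1) N0.N2=(alive,v1)
Op 9: N0 marks N0=alive -> (alive,v3)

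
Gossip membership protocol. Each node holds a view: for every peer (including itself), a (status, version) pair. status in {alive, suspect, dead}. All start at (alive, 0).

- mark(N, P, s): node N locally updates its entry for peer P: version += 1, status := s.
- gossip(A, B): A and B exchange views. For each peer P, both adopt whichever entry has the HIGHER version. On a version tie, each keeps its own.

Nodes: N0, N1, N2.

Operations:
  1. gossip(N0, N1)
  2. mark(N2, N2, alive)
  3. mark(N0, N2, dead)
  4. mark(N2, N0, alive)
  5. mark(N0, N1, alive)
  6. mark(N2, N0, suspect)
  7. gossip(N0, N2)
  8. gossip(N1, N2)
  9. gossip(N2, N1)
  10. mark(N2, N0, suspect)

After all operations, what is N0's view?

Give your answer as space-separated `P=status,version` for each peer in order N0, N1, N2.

Answer: N0=suspect,2 N1=alive,1 N2=dead,1

Derivation:
Op 1: gossip N0<->N1 -> N0.N0=(alive,v0) N0.N1=(alive,v0) N0.N2=(alive,v0) | N1.N0=(alive,v0) N1.N1=(alive,v0) N1.N2=(alive,v0)
Op 2: N2 marks N2=alive -> (alive,v1)
Op 3: N0 marks N2=dead -> (dead,v1)
Op 4: N2 marks N0=alive -> (alive,v1)
Op 5: N0 marks N1=alive -> (alive,v1)
Op 6: N2 marks N0=suspect -> (suspect,v2)
Op 7: gossip N0<->N2 -> N0.N0=(suspect,v2) N0.N1=(alive,v1) N0.N2=(dead,v1) | N2.N0=(suspect,v2) N2.N1=(alive,v1) N2.N2=(alive,v1)
Op 8: gossip N1<->N2 -> N1.N0=(suspect,v2) N1.N1=(alive,v1) N1.N2=(alive,v1) | N2.N0=(suspect,v2) N2.N1=(alive,v1) N2.N2=(alive,v1)
Op 9: gossip N2<->N1 -> N2.N0=(suspect,v2) N2.N1=(alive,v1) N2.N2=(alive,v1) | N1.N0=(suspect,v2) N1.N1=(alive,v1) N1.N2=(alive,v1)
Op 10: N2 marks N0=suspect -> (suspect,v3)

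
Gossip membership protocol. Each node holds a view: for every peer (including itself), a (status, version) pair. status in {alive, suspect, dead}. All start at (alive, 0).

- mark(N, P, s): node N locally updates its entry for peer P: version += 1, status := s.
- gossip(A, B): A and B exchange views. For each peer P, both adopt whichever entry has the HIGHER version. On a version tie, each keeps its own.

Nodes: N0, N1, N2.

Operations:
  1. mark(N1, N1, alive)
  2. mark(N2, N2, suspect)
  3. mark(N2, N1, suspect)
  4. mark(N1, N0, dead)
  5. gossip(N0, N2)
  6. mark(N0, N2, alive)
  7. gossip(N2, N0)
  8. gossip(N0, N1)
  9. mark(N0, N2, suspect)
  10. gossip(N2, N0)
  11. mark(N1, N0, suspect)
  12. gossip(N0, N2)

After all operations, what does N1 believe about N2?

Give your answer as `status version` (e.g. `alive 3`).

Op 1: N1 marks N1=alive -> (alive,v1)
Op 2: N2 marks N2=suspect -> (suspect,v1)
Op 3: N2 marks N1=suspect -> (suspect,v1)
Op 4: N1 marks N0=dead -> (dead,v1)
Op 5: gossip N0<->N2 -> N0.N0=(alive,v0) N0.N1=(suspect,v1) N0.N2=(suspect,v1) | N2.N0=(alive,v0) N2.N1=(suspect,v1) N2.N2=(suspect,v1)
Op 6: N0 marks N2=alive -> (alive,v2)
Op 7: gossip N2<->N0 -> N2.N0=(alive,v0) N2.N1=(suspect,v1) N2.N2=(alive,v2) | N0.N0=(alive,v0) N0.N1=(suspect,v1) N0.N2=(alive,v2)
Op 8: gossip N0<->N1 -> N0.N0=(dead,v1) N0.N1=(suspect,v1) N0.N2=(alive,v2) | N1.N0=(dead,v1) N1.N1=(alive,v1) N1.N2=(alive,v2)
Op 9: N0 marks N2=suspect -> (suspect,v3)
Op 10: gossip N2<->N0 -> N2.N0=(dead,v1) N2.N1=(suspect,v1) N2.N2=(suspect,v3) | N0.N0=(dead,v1) N0.N1=(suspect,v1) N0.N2=(suspect,v3)
Op 11: N1 marks N0=suspect -> (suspect,v2)
Op 12: gossip N0<->N2 -> N0.N0=(dead,v1) N0.N1=(suspect,v1) N0.N2=(suspect,v3) | N2.N0=(dead,v1) N2.N1=(suspect,v1) N2.N2=(suspect,v3)

Answer: alive 2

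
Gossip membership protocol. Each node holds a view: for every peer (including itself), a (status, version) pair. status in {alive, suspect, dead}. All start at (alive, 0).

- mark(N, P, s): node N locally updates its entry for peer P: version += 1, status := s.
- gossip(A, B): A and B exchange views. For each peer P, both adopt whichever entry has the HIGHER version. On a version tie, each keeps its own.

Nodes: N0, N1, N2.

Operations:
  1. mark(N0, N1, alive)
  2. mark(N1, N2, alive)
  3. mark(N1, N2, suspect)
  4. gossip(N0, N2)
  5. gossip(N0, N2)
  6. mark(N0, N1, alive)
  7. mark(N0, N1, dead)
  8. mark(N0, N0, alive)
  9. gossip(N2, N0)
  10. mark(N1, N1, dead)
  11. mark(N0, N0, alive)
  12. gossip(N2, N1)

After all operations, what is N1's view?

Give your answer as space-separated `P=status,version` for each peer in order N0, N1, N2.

Answer: N0=alive,1 N1=dead,3 N2=suspect,2

Derivation:
Op 1: N0 marks N1=alive -> (alive,v1)
Op 2: N1 marks N2=alive -> (alive,v1)
Op 3: N1 marks N2=suspect -> (suspect,v2)
Op 4: gossip N0<->N2 -> N0.N0=(alive,v0) N0.N1=(alive,v1) N0.N2=(alive,v0) | N2.N0=(alive,v0) N2.N1=(alive,v1) N2.N2=(alive,v0)
Op 5: gossip N0<->N2 -> N0.N0=(alive,v0) N0.N1=(alive,v1) N0.N2=(alive,v0) | N2.N0=(alive,v0) N2.N1=(alive,v1) N2.N2=(alive,v0)
Op 6: N0 marks N1=alive -> (alive,v2)
Op 7: N0 marks N1=dead -> (dead,v3)
Op 8: N0 marks N0=alive -> (alive,v1)
Op 9: gossip N2<->N0 -> N2.N0=(alive,v1) N2.N1=(dead,v3) N2.N2=(alive,v0) | N0.N0=(alive,v1) N0.N1=(dead,v3) N0.N2=(alive,v0)
Op 10: N1 marks N1=dead -> (dead,v1)
Op 11: N0 marks N0=alive -> (alive,v2)
Op 12: gossip N2<->N1 -> N2.N0=(alive,v1) N2.N1=(dead,v3) N2.N2=(suspect,v2) | N1.N0=(alive,v1) N1.N1=(dead,v3) N1.N2=(suspect,v2)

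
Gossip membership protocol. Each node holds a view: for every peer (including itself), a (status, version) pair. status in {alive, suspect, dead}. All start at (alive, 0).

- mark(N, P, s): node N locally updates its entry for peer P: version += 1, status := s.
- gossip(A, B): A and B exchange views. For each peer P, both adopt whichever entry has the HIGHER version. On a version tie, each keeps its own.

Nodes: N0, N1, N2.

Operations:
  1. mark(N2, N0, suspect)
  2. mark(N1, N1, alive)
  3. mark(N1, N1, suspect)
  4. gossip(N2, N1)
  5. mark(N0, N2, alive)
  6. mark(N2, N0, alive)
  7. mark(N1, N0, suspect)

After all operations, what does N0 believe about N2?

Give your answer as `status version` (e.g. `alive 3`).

Answer: alive 1

Derivation:
Op 1: N2 marks N0=suspect -> (suspect,v1)
Op 2: N1 marks N1=alive -> (alive,v1)
Op 3: N1 marks N1=suspect -> (suspect,v2)
Op 4: gossip N2<->N1 -> N2.N0=(suspect,v1) N2.N1=(suspect,v2) N2.N2=(alive,v0) | N1.N0=(suspect,v1) N1.N1=(suspect,v2) N1.N2=(alive,v0)
Op 5: N0 marks N2=alive -> (alive,v1)
Op 6: N2 marks N0=alive -> (alive,v2)
Op 7: N1 marks N0=suspect -> (suspect,v2)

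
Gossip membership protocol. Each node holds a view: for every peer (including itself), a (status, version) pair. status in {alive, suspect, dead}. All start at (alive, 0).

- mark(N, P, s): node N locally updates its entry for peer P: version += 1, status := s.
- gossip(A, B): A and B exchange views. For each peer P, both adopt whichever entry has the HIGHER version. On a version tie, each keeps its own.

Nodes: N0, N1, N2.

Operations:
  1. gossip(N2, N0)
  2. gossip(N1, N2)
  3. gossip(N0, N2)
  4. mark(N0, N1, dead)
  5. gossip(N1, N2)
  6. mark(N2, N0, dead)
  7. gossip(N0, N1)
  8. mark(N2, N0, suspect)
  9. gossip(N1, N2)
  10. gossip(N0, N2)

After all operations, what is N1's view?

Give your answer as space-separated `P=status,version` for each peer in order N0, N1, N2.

Answer: N0=suspect,2 N1=dead,1 N2=alive,0

Derivation:
Op 1: gossip N2<->N0 -> N2.N0=(alive,v0) N2.N1=(alive,v0) N2.N2=(alive,v0) | N0.N0=(alive,v0) N0.N1=(alive,v0) N0.N2=(alive,v0)
Op 2: gossip N1<->N2 -> N1.N0=(alive,v0) N1.N1=(alive,v0) N1.N2=(alive,v0) | N2.N0=(alive,v0) N2.N1=(alive,v0) N2.N2=(alive,v0)
Op 3: gossip N0<->N2 -> N0.N0=(alive,v0) N0.N1=(alive,v0) N0.N2=(alive,v0) | N2.N0=(alive,v0) N2.N1=(alive,v0) N2.N2=(alive,v0)
Op 4: N0 marks N1=dead -> (dead,v1)
Op 5: gossip N1<->N2 -> N1.N0=(alive,v0) N1.N1=(alive,v0) N1.N2=(alive,v0) | N2.N0=(alive,v0) N2.N1=(alive,v0) N2.N2=(alive,v0)
Op 6: N2 marks N0=dead -> (dead,v1)
Op 7: gossip N0<->N1 -> N0.N0=(alive,v0) N0.N1=(dead,v1) N0.N2=(alive,v0) | N1.N0=(alive,v0) N1.N1=(dead,v1) N1.N2=(alive,v0)
Op 8: N2 marks N0=suspect -> (suspect,v2)
Op 9: gossip N1<->N2 -> N1.N0=(suspect,v2) N1.N1=(dead,v1) N1.N2=(alive,v0) | N2.N0=(suspect,v2) N2.N1=(dead,v1) N2.N2=(alive,v0)
Op 10: gossip N0<->N2 -> N0.N0=(suspect,v2) N0.N1=(dead,v1) N0.N2=(alive,v0) | N2.N0=(suspect,v2) N2.N1=(dead,v1) N2.N2=(alive,v0)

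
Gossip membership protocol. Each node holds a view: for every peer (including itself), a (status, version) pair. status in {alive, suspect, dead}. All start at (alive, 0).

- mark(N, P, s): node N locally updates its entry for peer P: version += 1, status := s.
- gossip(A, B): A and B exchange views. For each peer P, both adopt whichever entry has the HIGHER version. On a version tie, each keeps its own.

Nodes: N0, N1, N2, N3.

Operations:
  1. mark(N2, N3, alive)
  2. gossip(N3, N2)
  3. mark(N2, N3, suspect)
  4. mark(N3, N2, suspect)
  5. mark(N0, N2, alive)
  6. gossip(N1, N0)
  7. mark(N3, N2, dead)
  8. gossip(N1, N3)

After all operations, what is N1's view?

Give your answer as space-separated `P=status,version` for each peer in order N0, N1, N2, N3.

Op 1: N2 marks N3=alive -> (alive,v1)
Op 2: gossip N3<->N2 -> N3.N0=(alive,v0) N3.N1=(alive,v0) N3.N2=(alive,v0) N3.N3=(alive,v1) | N2.N0=(alive,v0) N2.N1=(alive,v0) N2.N2=(alive,v0) N2.N3=(alive,v1)
Op 3: N2 marks N3=suspect -> (suspect,v2)
Op 4: N3 marks N2=suspect -> (suspect,v1)
Op 5: N0 marks N2=alive -> (alive,v1)
Op 6: gossip N1<->N0 -> N1.N0=(alive,v0) N1.N1=(alive,v0) N1.N2=(alive,v1) N1.N3=(alive,v0) | N0.N0=(alive,v0) N0.N1=(alive,v0) N0.N2=(alive,v1) N0.N3=(alive,v0)
Op 7: N3 marks N2=dead -> (dead,v2)
Op 8: gossip N1<->N3 -> N1.N0=(alive,v0) N1.N1=(alive,v0) N1.N2=(dead,v2) N1.N3=(alive,v1) | N3.N0=(alive,v0) N3.N1=(alive,v0) N3.N2=(dead,v2) N3.N3=(alive,v1)

Answer: N0=alive,0 N1=alive,0 N2=dead,2 N3=alive,1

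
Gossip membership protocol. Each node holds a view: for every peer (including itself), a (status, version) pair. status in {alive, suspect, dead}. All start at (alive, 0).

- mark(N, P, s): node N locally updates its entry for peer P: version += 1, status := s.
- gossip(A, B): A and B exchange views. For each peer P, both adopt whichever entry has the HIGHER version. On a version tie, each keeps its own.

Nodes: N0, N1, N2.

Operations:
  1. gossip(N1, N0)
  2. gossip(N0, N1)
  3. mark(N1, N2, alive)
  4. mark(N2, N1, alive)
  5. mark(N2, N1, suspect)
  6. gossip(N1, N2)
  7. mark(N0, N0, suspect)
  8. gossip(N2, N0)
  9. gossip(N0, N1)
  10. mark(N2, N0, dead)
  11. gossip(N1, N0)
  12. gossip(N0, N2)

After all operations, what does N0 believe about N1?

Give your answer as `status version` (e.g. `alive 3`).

Answer: suspect 2

Derivation:
Op 1: gossip N1<->N0 -> N1.N0=(alive,v0) N1.N1=(alive,v0) N1.N2=(alive,v0) | N0.N0=(alive,v0) N0.N1=(alive,v0) N0.N2=(alive,v0)
Op 2: gossip N0<->N1 -> N0.N0=(alive,v0) N0.N1=(alive,v0) N0.N2=(alive,v0) | N1.N0=(alive,v0) N1.N1=(alive,v0) N1.N2=(alive,v0)
Op 3: N1 marks N2=alive -> (alive,v1)
Op 4: N2 marks N1=alive -> (alive,v1)
Op 5: N2 marks N1=suspect -> (suspect,v2)
Op 6: gossip N1<->N2 -> N1.N0=(alive,v0) N1.N1=(suspect,v2) N1.N2=(alive,v1) | N2.N0=(alive,v0) N2.N1=(suspect,v2) N2.N2=(alive,v1)
Op 7: N0 marks N0=suspect -> (suspect,v1)
Op 8: gossip N2<->N0 -> N2.N0=(suspect,v1) N2.N1=(suspect,v2) N2.N2=(alive,v1) | N0.N0=(suspect,v1) N0.N1=(suspect,v2) N0.N2=(alive,v1)
Op 9: gossip N0<->N1 -> N0.N0=(suspect,v1) N0.N1=(suspect,v2) N0.N2=(alive,v1) | N1.N0=(suspect,v1) N1.N1=(suspect,v2) N1.N2=(alive,v1)
Op 10: N2 marks N0=dead -> (dead,v2)
Op 11: gossip N1<->N0 -> N1.N0=(suspect,v1) N1.N1=(suspect,v2) N1.N2=(alive,v1) | N0.N0=(suspect,v1) N0.N1=(suspect,v2) N0.N2=(alive,v1)
Op 12: gossip N0<->N2 -> N0.N0=(dead,v2) N0.N1=(suspect,v2) N0.N2=(alive,v1) | N2.N0=(dead,v2) N2.N1=(suspect,v2) N2.N2=(alive,v1)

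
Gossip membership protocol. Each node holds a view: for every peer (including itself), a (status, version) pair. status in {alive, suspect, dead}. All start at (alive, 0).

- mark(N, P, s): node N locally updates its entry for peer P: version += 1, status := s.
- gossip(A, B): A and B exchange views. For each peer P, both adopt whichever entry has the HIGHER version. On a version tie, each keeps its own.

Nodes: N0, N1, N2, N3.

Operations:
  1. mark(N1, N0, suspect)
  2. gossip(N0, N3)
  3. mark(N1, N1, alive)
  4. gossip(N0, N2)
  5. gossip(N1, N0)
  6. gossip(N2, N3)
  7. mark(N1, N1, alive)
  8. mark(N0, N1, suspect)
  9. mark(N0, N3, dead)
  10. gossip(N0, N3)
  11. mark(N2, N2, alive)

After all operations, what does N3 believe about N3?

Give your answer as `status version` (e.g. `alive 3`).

Op 1: N1 marks N0=suspect -> (suspect,v1)
Op 2: gossip N0<->N3 -> N0.N0=(alive,v0) N0.N1=(alive,v0) N0.N2=(alive,v0) N0.N3=(alive,v0) | N3.N0=(alive,v0) N3.N1=(alive,v0) N3.N2=(alive,v0) N3.N3=(alive,v0)
Op 3: N1 marks N1=alive -> (alive,v1)
Op 4: gossip N0<->N2 -> N0.N0=(alive,v0) N0.N1=(alive,v0) N0.N2=(alive,v0) N0.N3=(alive,v0) | N2.N0=(alive,v0) N2.N1=(alive,v0) N2.N2=(alive,v0) N2.N3=(alive,v0)
Op 5: gossip N1<->N0 -> N1.N0=(suspect,v1) N1.N1=(alive,v1) N1.N2=(alive,v0) N1.N3=(alive,v0) | N0.N0=(suspect,v1) N0.N1=(alive,v1) N0.N2=(alive,v0) N0.N3=(alive,v0)
Op 6: gossip N2<->N3 -> N2.N0=(alive,v0) N2.N1=(alive,v0) N2.N2=(alive,v0) N2.N3=(alive,v0) | N3.N0=(alive,v0) N3.N1=(alive,v0) N3.N2=(alive,v0) N3.N3=(alive,v0)
Op 7: N1 marks N1=alive -> (alive,v2)
Op 8: N0 marks N1=suspect -> (suspect,v2)
Op 9: N0 marks N3=dead -> (dead,v1)
Op 10: gossip N0<->N3 -> N0.N0=(suspect,v1) N0.N1=(suspect,v2) N0.N2=(alive,v0) N0.N3=(dead,v1) | N3.N0=(suspect,v1) N3.N1=(suspect,v2) N3.N2=(alive,v0) N3.N3=(dead,v1)
Op 11: N2 marks N2=alive -> (alive,v1)

Answer: dead 1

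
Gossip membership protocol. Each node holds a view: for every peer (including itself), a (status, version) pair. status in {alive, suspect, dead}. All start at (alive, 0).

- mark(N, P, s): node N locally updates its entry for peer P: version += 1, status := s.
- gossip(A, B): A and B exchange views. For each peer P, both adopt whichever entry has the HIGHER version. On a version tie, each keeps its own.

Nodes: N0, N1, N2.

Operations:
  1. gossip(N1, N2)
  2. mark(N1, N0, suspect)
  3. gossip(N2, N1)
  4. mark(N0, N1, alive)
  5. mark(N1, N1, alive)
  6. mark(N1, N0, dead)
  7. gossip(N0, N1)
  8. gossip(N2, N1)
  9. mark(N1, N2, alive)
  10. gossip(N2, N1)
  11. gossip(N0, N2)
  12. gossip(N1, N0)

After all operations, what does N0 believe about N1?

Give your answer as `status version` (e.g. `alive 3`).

Op 1: gossip N1<->N2 -> N1.N0=(alive,v0) N1.N1=(alive,v0) N1.N2=(alive,v0) | N2.N0=(alive,v0) N2.N1=(alive,v0) N2.N2=(alive,v0)
Op 2: N1 marks N0=suspect -> (suspect,v1)
Op 3: gossip N2<->N1 -> N2.N0=(suspect,v1) N2.N1=(alive,v0) N2.N2=(alive,v0) | N1.N0=(suspect,v1) N1.N1=(alive,v0) N1.N2=(alive,v0)
Op 4: N0 marks N1=alive -> (alive,v1)
Op 5: N1 marks N1=alive -> (alive,v1)
Op 6: N1 marks N0=dead -> (dead,v2)
Op 7: gossip N0<->N1 -> N0.N0=(dead,v2) N0.N1=(alive,v1) N0.N2=(alive,v0) | N1.N0=(dead,v2) N1.N1=(alive,v1) N1.N2=(alive,v0)
Op 8: gossip N2<->N1 -> N2.N0=(dead,v2) N2.N1=(alive,v1) N2.N2=(alive,v0) | N1.N0=(dead,v2) N1.N1=(alive,v1) N1.N2=(alive,v0)
Op 9: N1 marks N2=alive -> (alive,v1)
Op 10: gossip N2<->N1 -> N2.N0=(dead,v2) N2.N1=(alive,v1) N2.N2=(alive,v1) | N1.N0=(dead,v2) N1.N1=(alive,v1) N1.N2=(alive,v1)
Op 11: gossip N0<->N2 -> N0.N0=(dead,v2) N0.N1=(alive,v1) N0.N2=(alive,v1) | N2.N0=(dead,v2) N2.N1=(alive,v1) N2.N2=(alive,v1)
Op 12: gossip N1<->N0 -> N1.N0=(dead,v2) N1.N1=(alive,v1) N1.N2=(alive,v1) | N0.N0=(dead,v2) N0.N1=(alive,v1) N0.N2=(alive,v1)

Answer: alive 1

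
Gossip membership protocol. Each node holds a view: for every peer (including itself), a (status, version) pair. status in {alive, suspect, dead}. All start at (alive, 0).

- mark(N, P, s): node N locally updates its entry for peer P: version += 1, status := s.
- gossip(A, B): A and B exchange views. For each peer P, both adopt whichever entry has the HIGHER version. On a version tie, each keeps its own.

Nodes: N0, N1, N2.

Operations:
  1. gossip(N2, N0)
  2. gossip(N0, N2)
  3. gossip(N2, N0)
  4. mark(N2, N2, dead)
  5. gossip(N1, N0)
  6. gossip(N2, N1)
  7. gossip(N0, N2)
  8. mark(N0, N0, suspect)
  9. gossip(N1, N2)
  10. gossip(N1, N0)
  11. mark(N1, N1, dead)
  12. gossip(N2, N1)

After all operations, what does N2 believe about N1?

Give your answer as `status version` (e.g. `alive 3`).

Answer: dead 1

Derivation:
Op 1: gossip N2<->N0 -> N2.N0=(alive,v0) N2.N1=(alive,v0) N2.N2=(alive,v0) | N0.N0=(alive,v0) N0.N1=(alive,v0) N0.N2=(alive,v0)
Op 2: gossip N0<->N2 -> N0.N0=(alive,v0) N0.N1=(alive,v0) N0.N2=(alive,v0) | N2.N0=(alive,v0) N2.N1=(alive,v0) N2.N2=(alive,v0)
Op 3: gossip N2<->N0 -> N2.N0=(alive,v0) N2.N1=(alive,v0) N2.N2=(alive,v0) | N0.N0=(alive,v0) N0.N1=(alive,v0) N0.N2=(alive,v0)
Op 4: N2 marks N2=dead -> (dead,v1)
Op 5: gossip N1<->N0 -> N1.N0=(alive,v0) N1.N1=(alive,v0) N1.N2=(alive,v0) | N0.N0=(alive,v0) N0.N1=(alive,v0) N0.N2=(alive,v0)
Op 6: gossip N2<->N1 -> N2.N0=(alive,v0) N2.N1=(alive,v0) N2.N2=(dead,v1) | N1.N0=(alive,v0) N1.N1=(alive,v0) N1.N2=(dead,v1)
Op 7: gossip N0<->N2 -> N0.N0=(alive,v0) N0.N1=(alive,v0) N0.N2=(dead,v1) | N2.N0=(alive,v0) N2.N1=(alive,v0) N2.N2=(dead,v1)
Op 8: N0 marks N0=suspect -> (suspect,v1)
Op 9: gossip N1<->N2 -> N1.N0=(alive,v0) N1.N1=(alive,v0) N1.N2=(dead,v1) | N2.N0=(alive,v0) N2.N1=(alive,v0) N2.N2=(dead,v1)
Op 10: gossip N1<->N0 -> N1.N0=(suspect,v1) N1.N1=(alive,v0) N1.N2=(dead,v1) | N0.N0=(suspect,v1) N0.N1=(alive,v0) N0.N2=(dead,v1)
Op 11: N1 marks N1=dead -> (dead,v1)
Op 12: gossip N2<->N1 -> N2.N0=(suspect,v1) N2.N1=(dead,v1) N2.N2=(dead,v1) | N1.N0=(suspect,v1) N1.N1=(dead,v1) N1.N2=(dead,v1)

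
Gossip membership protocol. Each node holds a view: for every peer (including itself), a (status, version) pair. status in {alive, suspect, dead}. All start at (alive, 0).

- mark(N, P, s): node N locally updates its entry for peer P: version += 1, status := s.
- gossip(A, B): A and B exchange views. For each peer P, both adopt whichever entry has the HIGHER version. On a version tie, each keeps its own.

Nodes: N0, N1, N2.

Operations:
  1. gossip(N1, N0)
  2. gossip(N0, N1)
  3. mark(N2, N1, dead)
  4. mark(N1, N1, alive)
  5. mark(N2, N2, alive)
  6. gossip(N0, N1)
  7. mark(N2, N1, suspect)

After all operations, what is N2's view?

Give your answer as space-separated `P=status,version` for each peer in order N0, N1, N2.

Op 1: gossip N1<->N0 -> N1.N0=(alive,v0) N1.N1=(alive,v0) N1.N2=(alive,v0) | N0.N0=(alive,v0) N0.N1=(alive,v0) N0.N2=(alive,v0)
Op 2: gossip N0<->N1 -> N0.N0=(alive,v0) N0.N1=(alive,v0) N0.N2=(alive,v0) | N1.N0=(alive,v0) N1.N1=(alive,v0) N1.N2=(alive,v0)
Op 3: N2 marks N1=dead -> (dead,v1)
Op 4: N1 marks N1=alive -> (alive,v1)
Op 5: N2 marks N2=alive -> (alive,v1)
Op 6: gossip N0<->N1 -> N0.N0=(alive,v0) N0.N1=(alive,v1) N0.N2=(alive,v0) | N1.N0=(alive,v0) N1.N1=(alive,v1) N1.N2=(alive,v0)
Op 7: N2 marks N1=suspect -> (suspect,v2)

Answer: N0=alive,0 N1=suspect,2 N2=alive,1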